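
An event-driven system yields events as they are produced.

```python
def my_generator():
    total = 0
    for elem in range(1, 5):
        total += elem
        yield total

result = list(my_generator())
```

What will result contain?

Step 1: Generator accumulates running sum:
  elem=1: total = 1, yield 1
  elem=2: total = 3, yield 3
  elem=3: total = 6, yield 6
  elem=4: total = 10, yield 10
Therefore result = [1, 3, 6, 10].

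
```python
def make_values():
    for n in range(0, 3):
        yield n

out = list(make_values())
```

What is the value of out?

Step 1: The generator yields each value from range(0, 3).
Step 2: list() consumes all yields: [0, 1, 2].
Therefore out = [0, 1, 2].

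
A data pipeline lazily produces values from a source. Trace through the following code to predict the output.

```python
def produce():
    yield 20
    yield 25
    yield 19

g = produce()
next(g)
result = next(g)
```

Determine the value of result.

Step 1: produce() creates a generator.
Step 2: next(g) yields 20 (consumed and discarded).
Step 3: next(g) yields 25, assigned to result.
Therefore result = 25.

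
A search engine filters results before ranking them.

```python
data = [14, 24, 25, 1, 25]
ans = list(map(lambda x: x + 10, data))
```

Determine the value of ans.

Step 1: Apply lambda x: x + 10 to each element:
  14 -> 24
  24 -> 34
  25 -> 35
  1 -> 11
  25 -> 35
Therefore ans = [24, 34, 35, 11, 35].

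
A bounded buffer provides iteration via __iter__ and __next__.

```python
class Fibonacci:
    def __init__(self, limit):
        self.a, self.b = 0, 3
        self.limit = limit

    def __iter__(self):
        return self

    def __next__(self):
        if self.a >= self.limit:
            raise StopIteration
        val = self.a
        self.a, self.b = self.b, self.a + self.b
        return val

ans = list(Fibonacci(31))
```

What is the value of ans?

Step 1: Fibonacci-like sequence (a=0, b=3) until >= 31:
  Yield 0, then a,b = 3,3
  Yield 3, then a,b = 3,6
  Yield 3, then a,b = 6,9
  Yield 6, then a,b = 9,15
  Yield 9, then a,b = 15,24
  Yield 15, then a,b = 24,39
  Yield 24, then a,b = 39,63
Step 2: 39 >= 31, stop.
Therefore ans = [0, 3, 3, 6, 9, 15, 24].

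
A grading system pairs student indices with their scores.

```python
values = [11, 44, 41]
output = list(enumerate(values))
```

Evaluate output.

Step 1: enumerate pairs each element with its index:
  (0, 11)
  (1, 44)
  (2, 41)
Therefore output = [(0, 11), (1, 44), (2, 41)].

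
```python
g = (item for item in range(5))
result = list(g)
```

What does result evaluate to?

Step 1: Generator expression iterates range(5): [0, 1, 2, 3, 4].
Step 2: list() collects all values.
Therefore result = [0, 1, 2, 3, 4].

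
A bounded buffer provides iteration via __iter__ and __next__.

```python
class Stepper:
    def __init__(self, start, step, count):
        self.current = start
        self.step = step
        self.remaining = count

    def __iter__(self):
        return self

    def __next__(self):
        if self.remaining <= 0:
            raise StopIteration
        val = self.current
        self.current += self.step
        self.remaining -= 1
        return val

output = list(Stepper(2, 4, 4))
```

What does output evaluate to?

Step 1: Stepper starts at 2, increments by 4, for 4 steps:
  Yield 2, then current += 4
  Yield 6, then current += 4
  Yield 10, then current += 4
  Yield 14, then current += 4
Therefore output = [2, 6, 10, 14].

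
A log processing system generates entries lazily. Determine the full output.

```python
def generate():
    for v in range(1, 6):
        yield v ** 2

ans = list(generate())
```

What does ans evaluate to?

Step 1: For each v in range(1, 6), yield v**2:
  v=1: yield 1**2 = 1
  v=2: yield 2**2 = 4
  v=3: yield 3**2 = 9
  v=4: yield 4**2 = 16
  v=5: yield 5**2 = 25
Therefore ans = [1, 4, 9, 16, 25].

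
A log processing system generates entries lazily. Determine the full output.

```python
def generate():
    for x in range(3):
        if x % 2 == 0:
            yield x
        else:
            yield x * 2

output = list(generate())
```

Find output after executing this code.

Step 1: For each x in range(3), yield x if even, else x*2:
  x=0 (even): yield 0
  x=1 (odd): yield 1*2 = 2
  x=2 (even): yield 2
Therefore output = [0, 2, 2].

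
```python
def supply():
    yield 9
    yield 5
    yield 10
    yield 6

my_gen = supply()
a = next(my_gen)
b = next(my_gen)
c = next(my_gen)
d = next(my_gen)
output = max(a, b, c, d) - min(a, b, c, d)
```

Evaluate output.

Step 1: Create generator and consume all values:
  a = next(my_gen) = 9
  b = next(my_gen) = 5
  c = next(my_gen) = 10
  d = next(my_gen) = 6
Step 2: max = 10, min = 5, output = 10 - 5 = 5.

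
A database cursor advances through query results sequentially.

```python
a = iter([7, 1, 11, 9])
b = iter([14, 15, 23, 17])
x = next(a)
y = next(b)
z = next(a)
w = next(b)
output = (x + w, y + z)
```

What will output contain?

Step 1: a iterates [7, 1, 11, 9], b iterates [14, 15, 23, 17].
Step 2: x = next(a) = 7, y = next(b) = 14.
Step 3: z = next(a) = 1, w = next(b) = 15.
Step 4: output = (7 + 15, 14 + 1) = (22, 15).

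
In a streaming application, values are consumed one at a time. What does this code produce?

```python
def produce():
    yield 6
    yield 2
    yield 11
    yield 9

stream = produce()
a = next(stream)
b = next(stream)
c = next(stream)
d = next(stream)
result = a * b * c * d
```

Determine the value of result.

Step 1: Create generator and consume all values:
  a = next(stream) = 6
  b = next(stream) = 2
  c = next(stream) = 11
  d = next(stream) = 9
Step 2: result = 6 * 2 * 11 * 9 = 1188.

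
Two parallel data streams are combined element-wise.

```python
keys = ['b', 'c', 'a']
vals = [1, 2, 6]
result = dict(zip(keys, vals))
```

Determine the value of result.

Step 1: zip pairs keys with values:
  'b' -> 1
  'c' -> 2
  'a' -> 6
Therefore result = {'b': 1, 'c': 2, 'a': 6}.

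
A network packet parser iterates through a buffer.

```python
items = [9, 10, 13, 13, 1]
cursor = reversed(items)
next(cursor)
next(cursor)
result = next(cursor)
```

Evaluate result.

Step 1: reversed([9, 10, 13, 13, 1]) gives iterator: [1, 13, 13, 10, 9].
Step 2: First next() = 1, second next() = 13.
Step 3: Third next() = 13.
Therefore result = 13.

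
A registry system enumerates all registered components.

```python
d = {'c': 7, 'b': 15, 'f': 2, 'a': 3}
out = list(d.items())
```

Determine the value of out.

Step 1: d.items() returns (key, value) pairs in insertion order.
Therefore out = [('c', 7), ('b', 15), ('f', 2), ('a', 3)].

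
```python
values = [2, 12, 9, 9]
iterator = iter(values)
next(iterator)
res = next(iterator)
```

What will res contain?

Step 1: Create iterator over [2, 12, 9, 9].
Step 2: next() consumes 2.
Step 3: next() returns 12.
Therefore res = 12.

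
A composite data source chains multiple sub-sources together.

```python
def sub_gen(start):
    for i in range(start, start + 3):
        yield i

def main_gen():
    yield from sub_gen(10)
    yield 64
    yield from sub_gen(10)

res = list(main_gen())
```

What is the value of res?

Step 1: main_gen() delegates to sub_gen(10):
  yield 10
  yield 11
  yield 12
Step 2: yield 64
Step 3: Delegates to sub_gen(10):
  yield 10
  yield 11
  yield 12
Therefore res = [10, 11, 12, 64, 10, 11, 12].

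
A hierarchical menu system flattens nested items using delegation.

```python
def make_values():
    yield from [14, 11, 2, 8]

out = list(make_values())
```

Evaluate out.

Step 1: yield from delegates to the iterable, yielding each element.
Step 2: Collected values: [14, 11, 2, 8].
Therefore out = [14, 11, 2, 8].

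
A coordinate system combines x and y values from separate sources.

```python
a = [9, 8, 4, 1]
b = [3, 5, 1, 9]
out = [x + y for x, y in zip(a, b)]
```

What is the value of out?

Step 1: Add corresponding elements:
  9 + 3 = 12
  8 + 5 = 13
  4 + 1 = 5
  1 + 9 = 10
Therefore out = [12, 13, 5, 10].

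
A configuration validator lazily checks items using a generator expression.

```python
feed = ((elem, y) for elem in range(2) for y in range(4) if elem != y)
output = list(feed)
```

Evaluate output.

Step 1: Nested generator over range(2) x range(4) where elem != y:
  (0, 0): excluded (elem == y)
  (0, 1): included
  (0, 2): included
  (0, 3): included
  (1, 0): included
  (1, 1): excluded (elem == y)
  (1, 2): included
  (1, 3): included
Therefore output = [(0, 1), (0, 2), (0, 3), (1, 0), (1, 2), (1, 3)].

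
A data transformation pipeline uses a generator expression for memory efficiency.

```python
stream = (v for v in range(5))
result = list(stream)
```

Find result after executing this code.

Step 1: Generator expression iterates range(5): [0, 1, 2, 3, 4].
Step 2: list() collects all values.
Therefore result = [0, 1, 2, 3, 4].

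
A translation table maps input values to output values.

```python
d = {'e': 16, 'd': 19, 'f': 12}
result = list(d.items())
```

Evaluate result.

Step 1: d.items() returns (key, value) pairs in insertion order.
Therefore result = [('e', 16), ('d', 19), ('f', 12)].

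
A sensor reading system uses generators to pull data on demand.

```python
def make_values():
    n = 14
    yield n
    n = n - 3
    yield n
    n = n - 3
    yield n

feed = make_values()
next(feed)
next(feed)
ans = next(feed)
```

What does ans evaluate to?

Step 1: Trace through generator execution:
  Yield 1: n starts at 14, yield 14
  Yield 2: n = 14 - 3 = 11, yield 11
  Yield 3: n = 11 - 3 = 8, yield 8
Step 2: First next() gets 14, second next() gets the second value, third next() yields 8.
Therefore ans = 8.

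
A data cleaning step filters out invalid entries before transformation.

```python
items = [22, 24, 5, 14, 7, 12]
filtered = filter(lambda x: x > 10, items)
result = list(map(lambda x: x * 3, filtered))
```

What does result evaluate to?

Step 1: Filter items for elements > 10:
  22: kept
  24: kept
  5: removed
  14: kept
  7: removed
  12: kept
Step 2: Map x * 3 on filtered [22, 24, 14, 12]:
  22 -> 66
  24 -> 72
  14 -> 42
  12 -> 36
Therefore result = [66, 72, 42, 36].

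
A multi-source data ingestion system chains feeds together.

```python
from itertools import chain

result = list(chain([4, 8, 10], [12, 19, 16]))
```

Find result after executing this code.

Step 1: chain() concatenates iterables: [4, 8, 10] + [12, 19, 16].
Therefore result = [4, 8, 10, 12, 19, 16].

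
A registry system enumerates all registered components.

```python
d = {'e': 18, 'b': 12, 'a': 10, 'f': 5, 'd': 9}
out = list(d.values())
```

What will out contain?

Step 1: d.values() returns the dictionary values in insertion order.
Therefore out = [18, 12, 10, 5, 9].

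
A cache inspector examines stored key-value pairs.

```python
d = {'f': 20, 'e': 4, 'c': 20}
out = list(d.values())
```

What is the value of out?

Step 1: d.values() returns the dictionary values in insertion order.
Therefore out = [20, 4, 20].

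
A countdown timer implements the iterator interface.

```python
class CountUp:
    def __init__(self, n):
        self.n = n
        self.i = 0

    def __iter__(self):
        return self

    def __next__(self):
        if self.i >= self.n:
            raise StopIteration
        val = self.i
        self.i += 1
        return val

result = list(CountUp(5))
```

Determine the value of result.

Step 1: CountUp(5) creates an iterator counting 0 to 4.
Step 2: list() consumes all values: [0, 1, 2, 3, 4].
Therefore result = [0, 1, 2, 3, 4].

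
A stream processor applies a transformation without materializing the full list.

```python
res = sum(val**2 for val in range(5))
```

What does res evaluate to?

Step 1: Compute val**2 for each val in range(5):
  val=0: 0**2 = 0
  val=1: 1**2 = 1
  val=2: 2**2 = 4
  val=3: 3**2 = 9
  val=4: 4**2 = 16
Step 2: sum = 0 + 1 + 4 + 9 + 16 = 30.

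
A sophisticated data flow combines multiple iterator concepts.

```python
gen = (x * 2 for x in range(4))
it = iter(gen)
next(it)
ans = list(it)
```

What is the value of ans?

Step 1: Generator produces [0, 2, 4, 6].
Step 2: next(it) consumes first element (0).
Step 3: list(it) collects remaining: [2, 4, 6].
Therefore ans = [2, 4, 6].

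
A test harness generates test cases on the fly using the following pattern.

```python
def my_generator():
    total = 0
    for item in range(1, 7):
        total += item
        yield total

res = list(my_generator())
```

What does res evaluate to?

Step 1: Generator accumulates running sum:
  item=1: total = 1, yield 1
  item=2: total = 3, yield 3
  item=3: total = 6, yield 6
  item=4: total = 10, yield 10
  item=5: total = 15, yield 15
  item=6: total = 21, yield 21
Therefore res = [1, 3, 6, 10, 15, 21].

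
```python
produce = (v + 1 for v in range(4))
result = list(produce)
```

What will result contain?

Step 1: For each v in range(4), compute v+1:
  v=0: 0+1 = 1
  v=1: 1+1 = 2
  v=2: 2+1 = 3
  v=3: 3+1 = 4
Therefore result = [1, 2, 3, 4].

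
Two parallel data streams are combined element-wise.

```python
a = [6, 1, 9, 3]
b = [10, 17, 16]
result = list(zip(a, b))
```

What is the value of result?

Step 1: zip stops at shortest (len(a)=4, len(b)=3):
  Index 0: (6, 10)
  Index 1: (1, 17)
  Index 2: (9, 16)
Step 2: Last element of a (3) has no pair, dropped.
Therefore result = [(6, 10), (1, 17), (9, 16)].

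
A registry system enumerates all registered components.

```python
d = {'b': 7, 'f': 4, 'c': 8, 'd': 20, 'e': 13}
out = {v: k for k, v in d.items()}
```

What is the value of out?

Step 1: Invert dict (swap keys and values):
  'b': 7 -> 7: 'b'
  'f': 4 -> 4: 'f'
  'c': 8 -> 8: 'c'
  'd': 20 -> 20: 'd'
  'e': 13 -> 13: 'e'
Therefore out = {7: 'b', 4: 'f', 8: 'c', 20: 'd', 13: 'e'}.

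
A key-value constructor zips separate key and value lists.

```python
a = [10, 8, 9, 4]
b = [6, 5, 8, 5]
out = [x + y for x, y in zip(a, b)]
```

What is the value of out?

Step 1: Add corresponding elements:
  10 + 6 = 16
  8 + 5 = 13
  9 + 8 = 17
  4 + 5 = 9
Therefore out = [16, 13, 17, 9].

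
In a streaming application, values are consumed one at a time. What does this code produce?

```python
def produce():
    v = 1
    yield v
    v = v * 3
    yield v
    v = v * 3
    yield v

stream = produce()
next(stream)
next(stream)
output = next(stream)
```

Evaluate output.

Step 1: Trace through generator execution:
  Yield 1: v starts at 1, yield 1
  Yield 2: v = 1 * 3 = 3, yield 3
  Yield 3: v = 3 * 3 = 9, yield 9
Step 2: First next() gets 1, second next() gets the second value, third next() yields 9.
Therefore output = 9.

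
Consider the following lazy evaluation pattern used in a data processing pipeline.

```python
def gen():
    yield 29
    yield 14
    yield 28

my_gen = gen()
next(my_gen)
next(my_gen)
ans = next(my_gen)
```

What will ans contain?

Step 1: gen() creates a generator.
Step 2: next(my_gen) yields 29 (consumed and discarded).
Step 3: next(my_gen) yields 14 (consumed and discarded).
Step 4: next(my_gen) yields 28, assigned to ans.
Therefore ans = 28.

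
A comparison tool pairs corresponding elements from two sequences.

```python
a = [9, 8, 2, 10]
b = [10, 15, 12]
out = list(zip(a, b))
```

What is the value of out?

Step 1: zip stops at shortest (len(a)=4, len(b)=3):
  Index 0: (9, 10)
  Index 1: (8, 15)
  Index 2: (2, 12)
Step 2: Last element of a (10) has no pair, dropped.
Therefore out = [(9, 10), (8, 15), (2, 12)].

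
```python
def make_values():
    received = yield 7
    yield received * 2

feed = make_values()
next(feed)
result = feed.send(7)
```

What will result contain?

Step 1: next(feed) advances to first yield, producing 7.
Step 2: send(7) resumes, received = 7.
Step 3: yield received * 2 = 7 * 2 = 14.
Therefore result = 14.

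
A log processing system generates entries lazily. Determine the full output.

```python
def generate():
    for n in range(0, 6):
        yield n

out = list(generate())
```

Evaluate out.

Step 1: The generator yields each value from range(0, 6).
Step 2: list() consumes all yields: [0, 1, 2, 3, 4, 5].
Therefore out = [0, 1, 2, 3, 4, 5].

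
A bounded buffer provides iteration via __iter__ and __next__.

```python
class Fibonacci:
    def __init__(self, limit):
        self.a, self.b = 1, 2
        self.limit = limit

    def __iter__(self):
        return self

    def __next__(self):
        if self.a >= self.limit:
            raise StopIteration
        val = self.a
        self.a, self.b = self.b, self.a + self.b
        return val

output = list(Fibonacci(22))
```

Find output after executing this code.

Step 1: Fibonacci-like sequence (a=1, b=2) until >= 22:
  Yield 1, then a,b = 2,3
  Yield 2, then a,b = 3,5
  Yield 3, then a,b = 5,8
  Yield 5, then a,b = 8,13
  Yield 8, then a,b = 13,21
  Yield 13, then a,b = 21,34
  Yield 21, then a,b = 34,55
Step 2: 34 >= 22, stop.
Therefore output = [1, 2, 3, 5, 8, 13, 21].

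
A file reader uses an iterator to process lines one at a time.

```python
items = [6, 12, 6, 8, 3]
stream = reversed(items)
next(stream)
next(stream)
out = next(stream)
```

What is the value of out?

Step 1: reversed([6, 12, 6, 8, 3]) gives iterator: [3, 8, 6, 12, 6].
Step 2: First next() = 3, second next() = 8.
Step 3: Third next() = 6.
Therefore out = 6.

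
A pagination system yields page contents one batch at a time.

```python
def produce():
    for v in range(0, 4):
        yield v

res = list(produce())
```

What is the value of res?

Step 1: The generator yields each value from range(0, 4).
Step 2: list() consumes all yields: [0, 1, 2, 3].
Therefore res = [0, 1, 2, 3].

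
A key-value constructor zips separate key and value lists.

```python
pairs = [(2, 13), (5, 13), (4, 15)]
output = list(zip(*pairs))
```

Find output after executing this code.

Step 1: zip(*pairs) transposes: unzips [(2, 13), (5, 13), (4, 15)] into separate sequences.
Step 2: First elements: (2, 5, 4), second elements: (13, 13, 15).
Therefore output = [(2, 5, 4), (13, 13, 15)].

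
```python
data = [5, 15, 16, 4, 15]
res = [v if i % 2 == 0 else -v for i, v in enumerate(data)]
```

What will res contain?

Step 1: For each (i, v), keep v if i is even, negate if odd:
  i=0 (even): keep 5
  i=1 (odd): negate to -15
  i=2 (even): keep 16
  i=3 (odd): negate to -4
  i=4 (even): keep 15
Therefore res = [5, -15, 16, -4, 15].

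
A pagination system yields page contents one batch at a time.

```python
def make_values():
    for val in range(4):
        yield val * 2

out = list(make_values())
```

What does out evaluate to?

Step 1: For each val in range(4), yield val * 2:
  val=0: yield 0 * 2 = 0
  val=1: yield 1 * 2 = 2
  val=2: yield 2 * 2 = 4
  val=3: yield 3 * 2 = 6
Therefore out = [0, 2, 4, 6].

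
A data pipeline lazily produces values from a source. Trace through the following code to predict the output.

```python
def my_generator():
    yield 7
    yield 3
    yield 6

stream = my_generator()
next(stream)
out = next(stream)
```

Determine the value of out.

Step 1: my_generator() creates a generator.
Step 2: next(stream) yields 7 (consumed and discarded).
Step 3: next(stream) yields 3, assigned to out.
Therefore out = 3.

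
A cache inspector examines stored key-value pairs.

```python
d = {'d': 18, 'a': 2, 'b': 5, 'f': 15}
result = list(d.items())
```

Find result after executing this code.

Step 1: d.items() returns (key, value) pairs in insertion order.
Therefore result = [('d', 18), ('a', 2), ('b', 5), ('f', 15)].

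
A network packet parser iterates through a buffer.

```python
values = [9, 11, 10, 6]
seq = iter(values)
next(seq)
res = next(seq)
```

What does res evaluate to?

Step 1: Create iterator over [9, 11, 10, 6].
Step 2: next() consumes 9.
Step 3: next() returns 11.
Therefore res = 11.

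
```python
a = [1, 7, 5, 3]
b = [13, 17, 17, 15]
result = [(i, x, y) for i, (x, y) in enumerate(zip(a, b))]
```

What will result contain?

Step 1: enumerate(zip(a, b)) gives index with paired elements:
  i=0: (1, 13)
  i=1: (7, 17)
  i=2: (5, 17)
  i=3: (3, 15)
Therefore result = [(0, 1, 13), (1, 7, 17), (2, 5, 17), (3, 3, 15)].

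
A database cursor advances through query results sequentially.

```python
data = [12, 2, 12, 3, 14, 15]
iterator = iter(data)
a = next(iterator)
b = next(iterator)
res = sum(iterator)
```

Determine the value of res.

Step 1: Create iterator over [12, 2, 12, 3, 14, 15].
Step 2: a = next() = 12, b = next() = 2.
Step 3: sum() of remaining [12, 3, 14, 15] = 44.
Therefore res = 44.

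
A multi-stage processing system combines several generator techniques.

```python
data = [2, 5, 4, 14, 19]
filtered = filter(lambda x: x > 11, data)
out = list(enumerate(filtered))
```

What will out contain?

Step 1: Filter [2, 5, 4, 14, 19] for > 11: [14, 19].
Step 2: enumerate re-indexes from 0: [(0, 14), (1, 19)].
Therefore out = [(0, 14), (1, 19)].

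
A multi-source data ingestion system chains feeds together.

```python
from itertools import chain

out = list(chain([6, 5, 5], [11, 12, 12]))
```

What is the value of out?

Step 1: chain() concatenates iterables: [6, 5, 5] + [11, 12, 12].
Therefore out = [6, 5, 5, 11, 12, 12].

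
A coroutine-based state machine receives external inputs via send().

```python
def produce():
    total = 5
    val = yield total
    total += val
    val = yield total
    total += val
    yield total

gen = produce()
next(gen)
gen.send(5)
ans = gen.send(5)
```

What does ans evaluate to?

Step 1: next() -> yield total=5.
Step 2: send(5) -> val=5, total = 5+5 = 10, yield 10.
Step 3: send(5) -> val=5, total = 10+5 = 15, yield 15.
Therefore ans = 15.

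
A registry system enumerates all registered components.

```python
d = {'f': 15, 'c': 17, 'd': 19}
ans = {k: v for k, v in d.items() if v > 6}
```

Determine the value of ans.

Step 1: Filter items where value > 6:
  'f': 15 > 6: kept
  'c': 17 > 6: kept
  'd': 19 > 6: kept
Therefore ans = {'f': 15, 'c': 17, 'd': 19}.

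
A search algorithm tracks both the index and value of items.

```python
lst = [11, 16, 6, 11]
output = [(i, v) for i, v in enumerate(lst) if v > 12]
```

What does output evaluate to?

Step 1: Filter enumerate([11, 16, 6, 11]) keeping v > 12:
  (0, 11): 11 <= 12, excluded
  (1, 16): 16 > 12, included
  (2, 6): 6 <= 12, excluded
  (3, 11): 11 <= 12, excluded
Therefore output = [(1, 16)].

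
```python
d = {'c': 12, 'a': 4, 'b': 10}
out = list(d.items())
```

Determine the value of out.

Step 1: d.items() returns (key, value) pairs in insertion order.
Therefore out = [('c', 12), ('a', 4), ('b', 10)].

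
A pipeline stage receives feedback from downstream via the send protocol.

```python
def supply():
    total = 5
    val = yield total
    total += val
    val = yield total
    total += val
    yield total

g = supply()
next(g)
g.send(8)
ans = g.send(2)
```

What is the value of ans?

Step 1: next() -> yield total=5.
Step 2: send(8) -> val=8, total = 5+8 = 13, yield 13.
Step 3: send(2) -> val=2, total = 13+2 = 15, yield 15.
Therefore ans = 15.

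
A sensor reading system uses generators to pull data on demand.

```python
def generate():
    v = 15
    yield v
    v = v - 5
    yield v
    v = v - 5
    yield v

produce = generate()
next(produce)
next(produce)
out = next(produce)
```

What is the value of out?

Step 1: Trace through generator execution:
  Yield 1: v starts at 15, yield 15
  Yield 2: v = 15 - 5 = 10, yield 10
  Yield 3: v = 10 - 5 = 5, yield 5
Step 2: First next() gets 15, second next() gets the second value, third next() yields 5.
Therefore out = 5.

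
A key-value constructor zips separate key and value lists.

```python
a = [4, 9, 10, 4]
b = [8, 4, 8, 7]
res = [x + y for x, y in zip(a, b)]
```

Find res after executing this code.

Step 1: Add corresponding elements:
  4 + 8 = 12
  9 + 4 = 13
  10 + 8 = 18
  4 + 7 = 11
Therefore res = [12, 13, 18, 11].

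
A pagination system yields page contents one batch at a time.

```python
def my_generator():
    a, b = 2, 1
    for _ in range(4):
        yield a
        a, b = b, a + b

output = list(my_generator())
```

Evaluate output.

Step 1: Fibonacci-like sequence starting with a=2, b=1:
  Iteration 1: yield a=2, then a,b = 1,3
  Iteration 2: yield a=1, then a,b = 3,4
  Iteration 3: yield a=3, then a,b = 4,7
  Iteration 4: yield a=4, then a,b = 7,11
Therefore output = [2, 1, 3, 4].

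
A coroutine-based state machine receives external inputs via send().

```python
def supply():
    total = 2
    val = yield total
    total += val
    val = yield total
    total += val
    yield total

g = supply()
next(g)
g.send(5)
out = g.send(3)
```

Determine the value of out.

Step 1: next() -> yield total=2.
Step 2: send(5) -> val=5, total = 2+5 = 7, yield 7.
Step 3: send(3) -> val=3, total = 7+3 = 10, yield 10.
Therefore out = 10.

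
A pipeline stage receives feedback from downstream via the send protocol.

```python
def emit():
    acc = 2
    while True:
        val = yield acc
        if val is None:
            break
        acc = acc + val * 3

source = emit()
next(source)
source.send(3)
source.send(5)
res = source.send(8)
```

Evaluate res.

Step 1: next() -> yield acc=2.
Step 2: send(3) -> val=3, acc = 2 + 3*3 = 11, yield 11.
Step 3: send(5) -> val=5, acc = 11 + 5*3 = 26, yield 26.
Step 4: send(8) -> val=8, acc = 26 + 8*3 = 50, yield 50.
Therefore res = 50.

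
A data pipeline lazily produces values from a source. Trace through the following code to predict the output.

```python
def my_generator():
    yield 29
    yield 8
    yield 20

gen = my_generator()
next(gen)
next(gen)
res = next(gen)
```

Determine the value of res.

Step 1: my_generator() creates a generator.
Step 2: next(gen) yields 29 (consumed and discarded).
Step 3: next(gen) yields 8 (consumed and discarded).
Step 4: next(gen) yields 20, assigned to res.
Therefore res = 20.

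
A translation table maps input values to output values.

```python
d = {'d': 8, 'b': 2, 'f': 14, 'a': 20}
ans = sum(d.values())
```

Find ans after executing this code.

Step 1: d.values() = [8, 2, 14, 20].
Step 2: sum = 44.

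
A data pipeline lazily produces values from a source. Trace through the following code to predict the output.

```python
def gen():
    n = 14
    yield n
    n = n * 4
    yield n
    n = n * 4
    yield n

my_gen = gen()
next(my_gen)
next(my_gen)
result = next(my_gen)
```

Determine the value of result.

Step 1: Trace through generator execution:
  Yield 1: n starts at 14, yield 14
  Yield 2: n = 14 * 4 = 56, yield 56
  Yield 3: n = 56 * 4 = 224, yield 224
Step 2: First next() gets 14, second next() gets the second value, third next() yields 224.
Therefore result = 224.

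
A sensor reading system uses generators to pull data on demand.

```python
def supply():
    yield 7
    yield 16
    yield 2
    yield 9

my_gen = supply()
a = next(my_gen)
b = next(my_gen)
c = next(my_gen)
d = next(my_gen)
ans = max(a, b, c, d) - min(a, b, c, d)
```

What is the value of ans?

Step 1: Create generator and consume all values:
  a = next(my_gen) = 7
  b = next(my_gen) = 16
  c = next(my_gen) = 2
  d = next(my_gen) = 9
Step 2: max = 16, min = 2, ans = 16 - 2 = 14.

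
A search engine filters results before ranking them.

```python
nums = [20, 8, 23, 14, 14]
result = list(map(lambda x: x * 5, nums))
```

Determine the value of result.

Step 1: Apply lambda x: x * 5 to each element:
  20 -> 100
  8 -> 40
  23 -> 115
  14 -> 70
  14 -> 70
Therefore result = [100, 40, 115, 70, 70].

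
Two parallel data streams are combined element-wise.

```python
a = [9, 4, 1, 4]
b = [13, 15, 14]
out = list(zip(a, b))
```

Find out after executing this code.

Step 1: zip stops at shortest (len(a)=4, len(b)=3):
  Index 0: (9, 13)
  Index 1: (4, 15)
  Index 2: (1, 14)
Step 2: Last element of a (4) has no pair, dropped.
Therefore out = [(9, 13), (4, 15), (1, 14)].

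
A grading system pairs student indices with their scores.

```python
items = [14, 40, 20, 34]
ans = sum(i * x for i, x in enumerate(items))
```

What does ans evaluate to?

Step 1: Compute i * x for each (i, x) in enumerate([14, 40, 20, 34]):
  i=0, x=14: 0*14 = 0
  i=1, x=40: 1*40 = 40
  i=2, x=20: 2*20 = 40
  i=3, x=34: 3*34 = 102
Step 2: sum = 0 + 40 + 40 + 102 = 182.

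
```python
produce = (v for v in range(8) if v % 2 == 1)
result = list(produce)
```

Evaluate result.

Step 1: Filter range(8) keeping only odd values:
  v=0: even, excluded
  v=1: odd, included
  v=2: even, excluded
  v=3: odd, included
  v=4: even, excluded
  v=5: odd, included
  v=6: even, excluded
  v=7: odd, included
Therefore result = [1, 3, 5, 7].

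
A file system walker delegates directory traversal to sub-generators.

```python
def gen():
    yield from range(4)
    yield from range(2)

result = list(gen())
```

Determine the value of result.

Step 1: Trace yields in order:
  yield 0
  yield 1
  yield 2
  yield 3
  yield 0
  yield 1
Therefore result = [0, 1, 2, 3, 0, 1].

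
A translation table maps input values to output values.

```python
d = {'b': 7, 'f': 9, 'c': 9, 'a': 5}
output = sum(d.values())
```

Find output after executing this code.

Step 1: d.values() = [7, 9, 9, 5].
Step 2: sum = 30.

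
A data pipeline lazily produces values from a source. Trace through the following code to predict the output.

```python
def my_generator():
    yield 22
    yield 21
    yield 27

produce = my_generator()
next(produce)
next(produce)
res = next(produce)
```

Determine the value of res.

Step 1: my_generator() creates a generator.
Step 2: next(produce) yields 22 (consumed and discarded).
Step 3: next(produce) yields 21 (consumed and discarded).
Step 4: next(produce) yields 27, assigned to res.
Therefore res = 27.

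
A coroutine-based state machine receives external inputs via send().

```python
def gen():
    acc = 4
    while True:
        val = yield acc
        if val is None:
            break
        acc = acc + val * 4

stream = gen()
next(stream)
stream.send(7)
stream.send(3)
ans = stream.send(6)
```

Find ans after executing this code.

Step 1: next() -> yield acc=4.
Step 2: send(7) -> val=7, acc = 4 + 7*4 = 32, yield 32.
Step 3: send(3) -> val=3, acc = 32 + 3*4 = 44, yield 44.
Step 4: send(6) -> val=6, acc = 44 + 6*4 = 68, yield 68.
Therefore ans = 68.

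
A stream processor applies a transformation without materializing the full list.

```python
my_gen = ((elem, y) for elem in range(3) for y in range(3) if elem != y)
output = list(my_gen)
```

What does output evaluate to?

Step 1: Nested generator over range(3) x range(3) where elem != y:
  (0, 0): excluded (elem == y)
  (0, 1): included
  (0, 2): included
  (1, 0): included
  (1, 1): excluded (elem == y)
  (1, 2): included
  (2, 0): included
  (2, 1): included
  (2, 2): excluded (elem == y)
Therefore output = [(0, 1), (0, 2), (1, 0), (1, 2), (2, 0), (2, 1)].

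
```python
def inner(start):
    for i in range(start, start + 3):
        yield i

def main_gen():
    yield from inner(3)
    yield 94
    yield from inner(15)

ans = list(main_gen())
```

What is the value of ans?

Step 1: main_gen() delegates to inner(3):
  yield 3
  yield 4
  yield 5
Step 2: yield 94
Step 3: Delegates to inner(15):
  yield 15
  yield 16
  yield 17
Therefore ans = [3, 4, 5, 94, 15, 16, 17].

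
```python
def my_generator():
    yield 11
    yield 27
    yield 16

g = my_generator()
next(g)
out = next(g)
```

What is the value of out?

Step 1: my_generator() creates a generator.
Step 2: next(g) yields 11 (consumed and discarded).
Step 3: next(g) yields 27, assigned to out.
Therefore out = 27.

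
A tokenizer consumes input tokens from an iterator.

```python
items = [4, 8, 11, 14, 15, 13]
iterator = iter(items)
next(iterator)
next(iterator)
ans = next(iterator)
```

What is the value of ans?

Step 1: Create iterator over [4, 8, 11, 14, 15, 13].
Step 2: next() consumes 4.
Step 3: next() consumes 8.
Step 4: next() returns 11.
Therefore ans = 11.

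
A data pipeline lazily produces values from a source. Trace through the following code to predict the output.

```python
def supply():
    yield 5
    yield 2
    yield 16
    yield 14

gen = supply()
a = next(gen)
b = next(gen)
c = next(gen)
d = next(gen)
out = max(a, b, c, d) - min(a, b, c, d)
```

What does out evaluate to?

Step 1: Create generator and consume all values:
  a = next(gen) = 5
  b = next(gen) = 2
  c = next(gen) = 16
  d = next(gen) = 14
Step 2: max = 16, min = 2, out = 16 - 2 = 14.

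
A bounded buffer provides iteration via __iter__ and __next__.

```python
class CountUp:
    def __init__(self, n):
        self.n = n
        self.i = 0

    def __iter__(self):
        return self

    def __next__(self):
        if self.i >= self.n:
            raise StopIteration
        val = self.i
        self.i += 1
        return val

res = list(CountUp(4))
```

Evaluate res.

Step 1: CountUp(4) creates an iterator counting 0 to 3.
Step 2: list() consumes all values: [0, 1, 2, 3].
Therefore res = [0, 1, 2, 3].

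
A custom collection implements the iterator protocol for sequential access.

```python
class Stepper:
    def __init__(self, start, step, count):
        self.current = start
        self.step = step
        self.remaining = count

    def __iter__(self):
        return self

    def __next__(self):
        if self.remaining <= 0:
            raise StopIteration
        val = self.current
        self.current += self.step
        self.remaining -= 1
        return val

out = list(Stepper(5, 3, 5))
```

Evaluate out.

Step 1: Stepper starts at 5, increments by 3, for 5 steps:
  Yield 5, then current += 3
  Yield 8, then current += 3
  Yield 11, then current += 3
  Yield 14, then current += 3
  Yield 17, then current += 3
Therefore out = [5, 8, 11, 14, 17].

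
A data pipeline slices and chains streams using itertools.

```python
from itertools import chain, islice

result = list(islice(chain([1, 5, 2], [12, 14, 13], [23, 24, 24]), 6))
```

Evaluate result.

Step 1: chain([1, 5, 2], [12, 14, 13], [23, 24, 24]) = [1, 5, 2, 12, 14, 13, 23, 24, 24].
Step 2: islice takes first 6 elements: [1, 5, 2, 12, 14, 13].
Therefore result = [1, 5, 2, 12, 14, 13].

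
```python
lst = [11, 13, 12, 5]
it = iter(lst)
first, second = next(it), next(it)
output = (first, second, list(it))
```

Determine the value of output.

Step 1: Create iterator over [11, 13, 12, 5].
Step 2: first = 11, second = 13.
Step 3: Remaining elements: [12, 5].
Therefore output = (11, 13, [12, 5]).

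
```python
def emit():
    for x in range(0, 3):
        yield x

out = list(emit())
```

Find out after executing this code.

Step 1: The generator yields each value from range(0, 3).
Step 2: list() consumes all yields: [0, 1, 2].
Therefore out = [0, 1, 2].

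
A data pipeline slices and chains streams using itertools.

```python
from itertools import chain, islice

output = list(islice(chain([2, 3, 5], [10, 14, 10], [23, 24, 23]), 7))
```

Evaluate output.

Step 1: chain([2, 3, 5], [10, 14, 10], [23, 24, 23]) = [2, 3, 5, 10, 14, 10, 23, 24, 23].
Step 2: islice takes first 7 elements: [2, 3, 5, 10, 14, 10, 23].
Therefore output = [2, 3, 5, 10, 14, 10, 23].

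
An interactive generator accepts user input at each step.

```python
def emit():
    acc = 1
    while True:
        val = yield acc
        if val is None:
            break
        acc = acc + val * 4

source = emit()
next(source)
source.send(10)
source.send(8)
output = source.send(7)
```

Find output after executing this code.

Step 1: next() -> yield acc=1.
Step 2: send(10) -> val=10, acc = 1 + 10*4 = 41, yield 41.
Step 3: send(8) -> val=8, acc = 41 + 8*4 = 73, yield 73.
Step 4: send(7) -> val=7, acc = 73 + 7*4 = 101, yield 101.
Therefore output = 101.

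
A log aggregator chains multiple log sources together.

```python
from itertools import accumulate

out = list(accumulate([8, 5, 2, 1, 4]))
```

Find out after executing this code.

Step 1: accumulate computes running sums:
  + 8 = 8
  + 5 = 13
  + 2 = 15
  + 1 = 16
  + 4 = 20
Therefore out = [8, 13, 15, 16, 20].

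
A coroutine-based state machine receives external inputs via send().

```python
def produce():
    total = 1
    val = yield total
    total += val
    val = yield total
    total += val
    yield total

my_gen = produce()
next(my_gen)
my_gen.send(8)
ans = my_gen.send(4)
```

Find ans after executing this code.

Step 1: next() -> yield total=1.
Step 2: send(8) -> val=8, total = 1+8 = 9, yield 9.
Step 3: send(4) -> val=4, total = 9+4 = 13, yield 13.
Therefore ans = 13.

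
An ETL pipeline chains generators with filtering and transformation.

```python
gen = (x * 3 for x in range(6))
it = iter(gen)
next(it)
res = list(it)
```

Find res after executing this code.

Step 1: Generator produces [0, 3, 6, 9, 12, 15].
Step 2: next(it) consumes first element (0).
Step 3: list(it) collects remaining: [3, 6, 9, 12, 15].
Therefore res = [3, 6, 9, 12, 15].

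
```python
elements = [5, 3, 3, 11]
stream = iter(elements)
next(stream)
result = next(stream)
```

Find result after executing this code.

Step 1: Create iterator over [5, 3, 3, 11].
Step 2: next() consumes 5.
Step 3: next() returns 3.
Therefore result = 3.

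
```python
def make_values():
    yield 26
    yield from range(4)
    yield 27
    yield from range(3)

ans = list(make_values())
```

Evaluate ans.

Step 1: Trace yields in order:
  yield 26
  yield 0
  yield 1
  yield 2
  yield 3
  yield 27
  yield 0
  yield 1
  yield 2
Therefore ans = [26, 0, 1, 2, 3, 27, 0, 1, 2].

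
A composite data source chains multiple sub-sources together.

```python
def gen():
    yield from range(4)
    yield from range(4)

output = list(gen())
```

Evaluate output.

Step 1: Trace yields in order:
  yield 0
  yield 1
  yield 2
  yield 3
  yield 0
  yield 1
  yield 2
  yield 3
Therefore output = [0, 1, 2, 3, 0, 1, 2, 3].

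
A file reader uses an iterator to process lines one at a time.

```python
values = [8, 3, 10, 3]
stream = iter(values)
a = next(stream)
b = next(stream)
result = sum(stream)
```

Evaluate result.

Step 1: Create iterator over [8, 3, 10, 3].
Step 2: a = next() = 8, b = next() = 3.
Step 3: sum() of remaining [10, 3] = 13.
Therefore result = 13.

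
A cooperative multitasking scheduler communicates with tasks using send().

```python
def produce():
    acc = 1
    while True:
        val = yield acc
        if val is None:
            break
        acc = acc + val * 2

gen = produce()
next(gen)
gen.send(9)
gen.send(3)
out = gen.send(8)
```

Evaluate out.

Step 1: next() -> yield acc=1.
Step 2: send(9) -> val=9, acc = 1 + 9*2 = 19, yield 19.
Step 3: send(3) -> val=3, acc = 19 + 3*2 = 25, yield 25.
Step 4: send(8) -> val=8, acc = 25 + 8*2 = 41, yield 41.
Therefore out = 41.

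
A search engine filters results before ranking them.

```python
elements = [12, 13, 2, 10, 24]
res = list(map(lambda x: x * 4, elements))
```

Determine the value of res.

Step 1: Apply lambda x: x * 4 to each element:
  12 -> 48
  13 -> 52
  2 -> 8
  10 -> 40
  24 -> 96
Therefore res = [48, 52, 8, 40, 96].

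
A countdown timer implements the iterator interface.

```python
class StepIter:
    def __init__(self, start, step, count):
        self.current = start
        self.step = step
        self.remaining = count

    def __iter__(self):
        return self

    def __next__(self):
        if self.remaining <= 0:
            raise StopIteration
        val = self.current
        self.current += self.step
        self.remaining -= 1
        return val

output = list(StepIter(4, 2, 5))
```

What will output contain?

Step 1: StepIter starts at 4, increments by 2, for 5 steps:
  Yield 4, then current += 2
  Yield 6, then current += 2
  Yield 8, then current += 2
  Yield 10, then current += 2
  Yield 12, then current += 2
Therefore output = [4, 6, 8, 10, 12].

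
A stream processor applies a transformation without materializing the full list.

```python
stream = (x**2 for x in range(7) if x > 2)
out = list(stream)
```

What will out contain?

Step 1: For range(7), keep x > 2, then square:
  x=0: 0 <= 2, excluded
  x=1: 1 <= 2, excluded
  x=2: 2 <= 2, excluded
  x=3: 3 > 2, yield 3**2 = 9
  x=4: 4 > 2, yield 4**2 = 16
  x=5: 5 > 2, yield 5**2 = 25
  x=6: 6 > 2, yield 6**2 = 36
Therefore out = [9, 16, 25, 36].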